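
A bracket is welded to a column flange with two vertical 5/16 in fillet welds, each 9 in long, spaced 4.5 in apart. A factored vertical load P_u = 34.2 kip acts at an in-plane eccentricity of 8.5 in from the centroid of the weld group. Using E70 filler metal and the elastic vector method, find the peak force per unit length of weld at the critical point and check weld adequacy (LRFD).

f_max ≈ 7.91 kip/in; NOT adequate

E70XX → F_EXX = 70 ksi.
Total weld length L_w = 18 in. Treat welds as unit-width lines.
Polar moment about centroid: J = 2[d³/12 + d(b/2)²] = 2[9³/12 + 9×2.25²] = 212.6 in³.
Direct shear f_v = P/L_w = 34.2 / 18 = 1.9 kip/in (vertical).
Torsion M = P·e = 34.2 × 8.5 = 290.7 kip·in.
Critical point at (x, y) = (2.25, 4.5) from centroid. f_tx = M·y/J = 6.152 kip/in; f_ty = M·x/J = 3.076 kip/in.
Resultant f_max = √[f_tx² + (f_v + f_ty)²] = √[6.152² + (1.9 + 3.076)²] = 7.913 kip/in.
Capacity per unit length: φr_n = 0.75 × 0.6 × 70 × (0.707 × 0.3125) = 6.96 kip/in.
7.913 > 6.96 → NOT adequate.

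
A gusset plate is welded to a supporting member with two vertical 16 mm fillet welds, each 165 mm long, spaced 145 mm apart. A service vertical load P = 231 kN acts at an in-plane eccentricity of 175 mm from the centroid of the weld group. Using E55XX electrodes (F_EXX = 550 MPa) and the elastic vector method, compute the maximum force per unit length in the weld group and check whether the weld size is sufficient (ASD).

f_max ≈ 2310 N/mm; NOT adequate

Total weld length L_w = 330 mm. Treat welds as unit-width lines.
Polar moment about centroid: J = 2[d³/12 + d(b/2)²] = 2[165³/12 + 165×72.5²] = 2483000 mm³.
Direct shear f_v = P/L_w = 231×10³ / 330 = 700 N/mm (vertical).
Torsion M = P·e = 231×10³ × 175 = 40425000 N·mm.
Critical point at (x, y) = (72.5, 82.5) from centroid. f_tx = M·y/J = 1343 N/mm; f_ty = M·x/J = 1180 N/mm.
Resultant f_max = √[f_tx² + (f_v + f_ty)²] = √[1343² + (700 + 1180)²] = 2311 N/mm.
Capacity per unit length: r_n/Ω = (1/2.0) × 0.6 × 550 × (0.707 × 16) = 1866 N/mm.
2311 > 1866 → NOT adequate.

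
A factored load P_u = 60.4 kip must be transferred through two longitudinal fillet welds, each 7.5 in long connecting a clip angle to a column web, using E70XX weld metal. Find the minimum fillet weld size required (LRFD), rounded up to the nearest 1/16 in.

E70XX → F_EXX = 70 ksi.
Total weld length L = 15 in.
Required throat t_e = P_u / (φ × 0.6 F_EXX × L) = 60.4 / (0.75 × 0.6 × 70 × 15) = 0.1278 in.
Required leg w = t_e / 0.707 = 0.1808 in → use 3/16 in.

w = 3/16 in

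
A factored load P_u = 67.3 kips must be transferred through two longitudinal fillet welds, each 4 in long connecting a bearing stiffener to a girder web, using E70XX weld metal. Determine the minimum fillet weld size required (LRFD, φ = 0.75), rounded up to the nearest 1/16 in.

w = 7/16 in

E70XX → F_EXX = 70 ksi.
Total weld length L = 8 in.
Required throat t_e = P_u / (φ × 0.6 F_EXX × L) = 67.3 / (0.75 × 0.6 × 70 × 8) = 0.2671 in.
Required leg w = t_e / 0.707 = 0.3777 in → use 7/16 in.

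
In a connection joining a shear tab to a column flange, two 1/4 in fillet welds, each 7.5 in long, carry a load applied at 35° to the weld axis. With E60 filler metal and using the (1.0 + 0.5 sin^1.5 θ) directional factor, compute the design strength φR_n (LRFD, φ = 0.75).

E60XX → F_EXX = 60 ksi.
t_e = 0.707 × 0.25 = 0.1767 in; A_we = 0.1767 × 15 = 2.651 in².
Directional factor: 1.0 + 0.5 sin^1.5(35°) = 1.217.
F_nw = 0.6 × 60 × 1.217 = 43.82 ksi.
φR_n = 0.75 × 43.82 × 2.651 = 87.13 kips.

φR_n ≈ 87.1 kips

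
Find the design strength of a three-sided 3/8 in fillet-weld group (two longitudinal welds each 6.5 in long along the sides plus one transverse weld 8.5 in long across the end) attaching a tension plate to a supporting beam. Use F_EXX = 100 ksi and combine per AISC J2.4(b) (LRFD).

t_e = 0.707 × 0.375 = 0.2651 in.
R_nwl = 0.6 × 100 × 0.2651 × 13 = 206.8 kip (longitudinal, 2 welds).
R_nwt = 0.6 × 100 × 0.2651 × 8.5 = 135.2 kip (transverse, base value).
(i) R_nwl + R_nwt = 342 kip; (ii) 0.85 R_nwl + 1.5 R_nwt = 378.6 kip.
R_n = max = 378.6 kip [governs: (ii)]; φR_n = 283.9 kip.

φR_n ≈ 284 kip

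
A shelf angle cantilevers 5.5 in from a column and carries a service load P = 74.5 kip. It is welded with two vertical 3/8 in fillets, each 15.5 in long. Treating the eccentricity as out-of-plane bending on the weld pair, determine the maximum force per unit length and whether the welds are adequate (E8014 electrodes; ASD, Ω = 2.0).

E80XX → F_EXX = 80 ksi.
L_w = 2 × 15.5 = 31 in; section modulus (unit throat) S = 2 × L²/6 = 80.08 in².
Direct shear f_v = P/L_w = 74.5/31 = 2.403 kip/in.
Moment M = P × e = 74.5 × 5.5 = 409.75 kip·in; bending f_b = M/S = 5.117 kip/in.
f_max = √(f_v² + f_b²) = √(2.403² + 5.117²) = 5.653 kip/in.
r_n/Ω = (1/2.0) × 0.6 × 80 × (0.707 × 0.375) = 6.363 kip/in → adequate.

f_max ≈ 5.65 kip/in; adequate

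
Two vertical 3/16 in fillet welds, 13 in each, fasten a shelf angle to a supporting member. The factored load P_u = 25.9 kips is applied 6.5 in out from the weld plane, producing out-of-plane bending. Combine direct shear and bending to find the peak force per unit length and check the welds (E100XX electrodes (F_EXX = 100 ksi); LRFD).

L_w = 2 × 13 = 26 in; section modulus (unit throat) S = 2 × L²/6 = 56.33 in².
Direct shear f_v = P/L_w = 25.9/26 = 0.9962 kip/in.
Moment M = P × e = 25.9 × 6.5 = 168.35 kip·in; bending f_b = M/S = 2.988 kip/in.
f_max = √(f_v² + f_b²) = √(0.9962² + 2.988²) = 3.15 kip/in.
φr_n = 0.75 × 0.6 × 100 × (0.707 × 0.1875) = 5.965 kip/in → adequate.

f_max ≈ 3.15 kip/in; adequate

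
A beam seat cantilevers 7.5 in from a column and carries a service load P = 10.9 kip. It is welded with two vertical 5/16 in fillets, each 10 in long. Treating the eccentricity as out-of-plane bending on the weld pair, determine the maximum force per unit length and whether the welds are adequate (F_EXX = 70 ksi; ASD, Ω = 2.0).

L_w = 2 × 10 = 20 in; section modulus (unit throat) S = 2 × L²/6 = 33.33 in².
Direct shear f_v = P/L_w = 10.9/20 = 0.545 kip/in.
Moment M = P × e = 10.9 × 7.5 = 81.75 kip·in; bending f_b = M/S = 2.452 kip/in.
f_max = √(f_v² + f_b²) = √(0.545² + 2.452²) = 2.512 kip/in.
r_n/Ω = (1/2.0) × 0.6 × 70 × (0.707 × 0.3125) = 4.64 kip/in → adequate.

f_max ≈ 2.51 kip/in; adequate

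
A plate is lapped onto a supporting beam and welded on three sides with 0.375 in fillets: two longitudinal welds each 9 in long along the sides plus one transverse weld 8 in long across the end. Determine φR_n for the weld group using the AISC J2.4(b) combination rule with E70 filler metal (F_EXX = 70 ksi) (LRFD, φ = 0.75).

φR_n ≈ 228 kip

t_e = 0.707 × 0.375 = 0.2651 in.
R_nwl = 0.6 × 70 × 0.2651 × 18 = 200.4 kip (longitudinal, 2 welds).
R_nwt = 0.6 × 70 × 0.2651 × 8 = 89.08 kip (transverse, base value).
(i) R_nwl + R_nwt = 289.5 kip; (ii) 0.85 R_nwl + 1.5 R_nwt = 304 kip.
R_n = max = 304 kip [governs: (ii)]; φR_n = 228 kip.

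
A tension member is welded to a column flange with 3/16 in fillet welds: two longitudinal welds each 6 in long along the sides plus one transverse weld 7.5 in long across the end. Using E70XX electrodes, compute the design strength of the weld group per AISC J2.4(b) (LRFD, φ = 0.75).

φR_n ≈ 89.6 kips

E70XX → F_EXX = 70 ksi.
t_e = 0.707 × 0.1875 = 0.1326 in.
R_nwl = 0.6 × 70 × 0.1326 × 12 = 66.81 kips (longitudinal, 2 welds).
R_nwt = 0.6 × 70 × 0.1326 × 7.5 = 41.76 kips (transverse, base value).
(i) R_nwl + R_nwt = 108.6 kips; (ii) 0.85 R_nwl + 1.5 R_nwt = 119.4 kips.
R_n = max = 119.4 kips [governs: (ii)]; φR_n = 89.57 kips.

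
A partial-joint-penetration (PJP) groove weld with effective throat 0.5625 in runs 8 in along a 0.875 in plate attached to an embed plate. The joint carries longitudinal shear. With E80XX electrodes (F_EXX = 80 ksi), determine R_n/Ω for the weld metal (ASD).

Effective throat (given) t_e = 0.5625 in.
A_we = 0.5625 × 8 = 4.5 in².
F_nw = 0.6 F_EXX = 48 ksi.
R_n/Ω = (48 × 4.5) / 2.0 = 108 kips.

R_n/Ω ≈ 108 kips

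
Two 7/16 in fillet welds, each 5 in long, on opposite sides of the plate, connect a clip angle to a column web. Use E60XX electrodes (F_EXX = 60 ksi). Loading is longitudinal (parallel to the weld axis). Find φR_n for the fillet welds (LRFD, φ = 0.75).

φR_n ≈ 83.5 kips

Effective throat t_e = 0.707 × 0.4375 = 0.3093 in.
Total length L = 10 in; A_we = 0.3093 × 10 = 3.093 in².
F_nw = 0.6 F_EXX = 0.6 × 60 = 36 ksi.
φR_n = 0.75 × 36 × 3.093 = 83.51 kips.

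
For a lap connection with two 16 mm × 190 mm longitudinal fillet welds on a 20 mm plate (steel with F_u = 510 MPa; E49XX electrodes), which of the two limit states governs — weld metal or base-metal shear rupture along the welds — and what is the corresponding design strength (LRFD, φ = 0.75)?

φR_n ≈ 948 kN (weld metal governs)

E49XX → F_EXX = 490 MPa.
t_e = 0.707 × 16 = 11.31 mm; L = 380 mm.
Weld metal: φR_n = 0.75 × 0.6 × 490 × 11.31 × 380 × 10⁻³ = 947.8 kN.
Base metal (shear rupture): φR_n = 0.75 × 0.6 × 510 × 20 × 380 × 10⁻³ = 1744 kN.
Governing: weld metal.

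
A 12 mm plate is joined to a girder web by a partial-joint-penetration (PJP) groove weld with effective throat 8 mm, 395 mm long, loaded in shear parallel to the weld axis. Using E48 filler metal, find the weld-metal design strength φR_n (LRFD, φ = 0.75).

E48XX → F_EXX = 480 MPa.
Effective throat (given) t_e = 8 mm.
A_we = 8 × 395 = 3160 mm².
F_nw = 0.6 F_EXX = 288 MPa.
φR_n = 0.75 × 288 × 3160 × 10⁻³ = 682.6 kN.

φR_n ≈ 683 kN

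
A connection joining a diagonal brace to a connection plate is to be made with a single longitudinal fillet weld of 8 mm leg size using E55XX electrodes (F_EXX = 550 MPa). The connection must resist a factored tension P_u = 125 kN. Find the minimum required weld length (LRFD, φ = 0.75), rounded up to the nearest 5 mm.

L = 90 mm

Throat t_e = 0.707 × 8 = 5.656 mm.
φr_n = 0.75 × 0.6 × 550 × 5.656 × 10⁻³ = 1.4 kN/mm.
L_req = P_u / φr_n = 125 / 1.4 = 89.29 mm total.
Round up → use L = 90 mm.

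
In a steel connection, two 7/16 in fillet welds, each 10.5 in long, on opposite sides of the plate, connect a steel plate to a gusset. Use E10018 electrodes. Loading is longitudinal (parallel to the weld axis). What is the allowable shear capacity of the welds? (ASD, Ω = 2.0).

R_n/Ω ≈ 195 kips

E100XX → F_EXX = 100 ksi.
Effective throat t_e = 0.707 × 0.4375 = 0.3093 in.
Total length L = 21 in; A_we = 0.3093 × 21 = 6.496 in².
F_nw = 0.6 F_EXX = 0.6 × 100 = 60 ksi.
R_n = 60 × 6.496 = 389.7 kips; R_n/Ω = 389.7/2.0 = 194.9 kips.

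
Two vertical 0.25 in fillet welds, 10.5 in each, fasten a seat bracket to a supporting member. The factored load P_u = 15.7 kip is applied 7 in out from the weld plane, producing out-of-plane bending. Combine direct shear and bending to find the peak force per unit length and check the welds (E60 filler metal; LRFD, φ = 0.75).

f_max ≈ 3.08 kip/in; adequate

E60XX → F_EXX = 60 ksi.
L_w = 2 × 10.5 = 21 in; section modulus (unit throat) S = 2 × L²/6 = 36.75 in².
Direct shear f_v = P/L_w = 15.7/21 = 0.7476 kip/in.
Moment M = P × e = 15.7 × 7 = 109.9 kip·in; bending f_b = M/S = 2.99 kip/in.
f_max = √(f_v² + f_b²) = √(0.7476² + 2.99²) = 3.083 kip/in.
φr_n = 0.75 × 0.6 × 60 × (0.707 × 0.25) = 4.772 kip/in → adequate.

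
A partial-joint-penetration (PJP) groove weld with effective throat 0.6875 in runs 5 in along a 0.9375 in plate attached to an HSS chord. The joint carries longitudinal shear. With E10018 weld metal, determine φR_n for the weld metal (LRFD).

E100XX → F_EXX = 100 ksi.
Effective throat (given) t_e = 0.6875 in.
A_we = 0.6875 × 5 = 3.438 in².
F_nw = 0.6 F_EXX = 60 ksi.
φR_n = 0.75 × 60 × 3.438 = 154.7 kips.

φR_n ≈ 155 kips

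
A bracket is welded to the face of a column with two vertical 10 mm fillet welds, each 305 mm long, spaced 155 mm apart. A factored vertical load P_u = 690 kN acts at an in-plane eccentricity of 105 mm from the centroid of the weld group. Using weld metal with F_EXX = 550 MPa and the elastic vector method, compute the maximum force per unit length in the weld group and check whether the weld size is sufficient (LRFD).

f_max ≈ 2230 N/mm; NOT adequate

Total weld length L_w = 610 mm. Treat welds as unit-width lines.
Polar moment about centroid: J = 2[d³/12 + d(b/2)²] = 2[305³/12 + 305×77.5²] = 8393000 mm³.
Direct shear f_v = P/L_w = 690×10³ / 610 = 1131 N/mm (vertical).
Torsion M = P·e = 690×10³ × 105 = 72450000 N·mm.
Critical point at (x, y) = (77.5, 152.5) from centroid. f_tx = M·y/J = 1316 N/mm; f_ty = M·x/J = 669 N/mm.
Resultant f_max = √[f_tx² + (f_v + f_ty)²] = √[1316² + (1131 + 669)²] = 2230 N/mm.
Capacity per unit length: φr_n = 0.75 × 0.6 × 550 × (0.707 × 10) = 1750 N/mm.
2230 > 1750 → NOT adequate.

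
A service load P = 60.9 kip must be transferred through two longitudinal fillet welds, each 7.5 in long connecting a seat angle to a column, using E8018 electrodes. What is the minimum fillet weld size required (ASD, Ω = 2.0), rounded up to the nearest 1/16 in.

E80XX → F_EXX = 80 ksi.
Total weld length L = 15 in.
Required throat t_e = P × Ω / (0.6 F_EXX × L) = 60.9 × 2.0 / (0.6 × 80 × 15) = 0.1692 in.
Required leg w = t_e / 0.707 = 0.2393 in → use 1/4 in.

w = 1/4 in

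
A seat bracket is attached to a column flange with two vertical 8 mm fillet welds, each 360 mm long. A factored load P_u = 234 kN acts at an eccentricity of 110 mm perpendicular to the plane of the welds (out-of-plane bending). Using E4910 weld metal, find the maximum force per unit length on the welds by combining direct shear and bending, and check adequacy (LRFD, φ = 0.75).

E49XX → F_EXX = 490 MPa.
L_w = 2 × 360 = 720 mm; section modulus (unit throat) S = 2 × L²/6 = 43200 mm².
Direct shear f_v = P/L_w = 234×10³/720 = 325 N/mm.
Moment M = P × e = 234×10³ × 110 = 25740000 N·mm; bending f_b = M/S = 595.8 N/mm.
f_max = √(f_v² + f_b²) = √(325² + 595.8²) = 678.7 N/mm.
φr_n = 0.75 × 0.6 × 490 × (0.707 × 8) = 1247 N/mm → adequate.

f_max ≈ 679 N/mm; adequate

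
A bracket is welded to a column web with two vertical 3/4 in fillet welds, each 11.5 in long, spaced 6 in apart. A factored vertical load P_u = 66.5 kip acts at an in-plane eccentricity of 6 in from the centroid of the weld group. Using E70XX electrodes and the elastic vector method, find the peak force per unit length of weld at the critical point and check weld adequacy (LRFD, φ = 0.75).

E70XX → F_EXX = 70 ksi.
Total weld length L_w = 23 in. Treat welds as unit-width lines.
Polar moment about centroid: J = 2[d³/12 + d(b/2)²] = 2[11.5³/12 + 11.5×3²] = 460.5 in³.
Direct shear f_v = P/L_w = 66.5 / 23 = 2.891 kip/in (vertical).
Torsion M = P·e = 66.5 × 6 = 399 kip·in.
Critical point at (x, y) = (3, 5.75) from centroid. f_tx = M·y/J = 4.982 kip/in; f_ty = M·x/J = 2.599 kip/in.
Resultant f_max = √[f_tx² + (f_v + f_ty)²] = √[4.982² + (2.891 + 2.599)²] = 7.414 kip/in.
Capacity per unit length: φr_n = 0.75 × 0.6 × 70 × (0.707 × 0.75) = 16.7 kip/in.
7.414 ≤ 16.7 → adequate.

f_max ≈ 7.41 kip/in; adequate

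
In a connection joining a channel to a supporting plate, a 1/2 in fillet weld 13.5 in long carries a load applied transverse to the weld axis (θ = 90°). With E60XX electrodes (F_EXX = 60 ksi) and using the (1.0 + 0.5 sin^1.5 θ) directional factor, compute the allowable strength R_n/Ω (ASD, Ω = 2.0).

R_n/Ω ≈ 129 kips

t_e = 0.707 × 0.5 = 0.3535 in; A_we = 0.3535 × 13.5 = 4.772 in².
Directional factor: 1.0 + 0.5 sin^1.5(90°) = 1.5.
F_nw = 0.6 × 60 × 1.5 = 54 ksi.
R_n/Ω = (54 × 4.772) / 2.0 = 128.9 kips.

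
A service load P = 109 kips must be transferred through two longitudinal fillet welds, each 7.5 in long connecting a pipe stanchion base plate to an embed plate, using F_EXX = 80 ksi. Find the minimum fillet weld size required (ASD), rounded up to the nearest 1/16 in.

w = 7/16 in

Total weld length L = 15 in.
Required throat t_e = P × Ω / (0.6 F_EXX × L) = 109 × 2.0 / (0.6 × 80 × 15) = 0.3028 in.
Required leg w = t_e / 0.707 = 0.4283 in → use 7/16 in.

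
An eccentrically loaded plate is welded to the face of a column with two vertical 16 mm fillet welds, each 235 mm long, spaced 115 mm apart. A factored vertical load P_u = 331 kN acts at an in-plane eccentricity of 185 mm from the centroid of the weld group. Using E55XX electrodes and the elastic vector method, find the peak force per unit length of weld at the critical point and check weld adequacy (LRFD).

f_max ≈ 2540 N/mm; adequate

E55XX → F_EXX = 550 MPa.
Total weld length L_w = 470 mm. Treat welds as unit-width lines.
Polar moment about centroid: J = 2[d³/12 + d(b/2)²] = 2[235³/12 + 235×57.5²] = 3717000 mm³.
Direct shear f_v = P/L_w = 331×10³ / 470 = 704.3 N/mm (vertical).
Torsion M = P·e = 331×10³ × 185 = 61235000 N·mm.
Critical point at (x, y) = (57.5, 117.5) from centroid. f_tx = M·y/J = 1936 N/mm; f_ty = M·x/J = 947.3 N/mm.
Resultant f_max = √[f_tx² + (f_v + f_ty)²] = √[1936² + (704.3 + 947.3)²] = 2545 N/mm.
Capacity per unit length: φr_n = 0.75 × 0.6 × 550 × (0.707 × 16) = 2800 N/mm.
2545 ≤ 2800 → adequate.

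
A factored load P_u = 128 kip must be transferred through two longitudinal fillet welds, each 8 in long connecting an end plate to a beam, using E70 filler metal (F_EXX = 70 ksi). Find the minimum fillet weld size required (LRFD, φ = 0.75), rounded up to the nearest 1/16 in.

Total weld length L = 16 in.
Required throat t_e = P_u / (φ × 0.6 F_EXX × L) = 128 / (0.75 × 0.6 × 70 × 16) = 0.254 in.
Required leg w = t_e / 0.707 = 0.3592 in → use 3/8 in.

w = 3/8 in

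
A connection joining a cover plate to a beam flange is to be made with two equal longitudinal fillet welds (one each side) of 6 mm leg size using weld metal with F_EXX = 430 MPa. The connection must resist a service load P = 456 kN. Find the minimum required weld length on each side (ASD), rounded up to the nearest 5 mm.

Throat t_e = 0.707 × 6 = 4.242 mm.
r_n/Ω = (0.6 × 430 × 4.242) / 2.0 = 547.2 N/mm = 0.5472 kN/mm.
L_req = P / (r_n/Ω) = 456 / 0.5472 = 833.3 mm total.
Per side: 833.3 / 2 = 416.7 mm.
Round up → use L = 420 mm on each side.

L = 420 mm on each side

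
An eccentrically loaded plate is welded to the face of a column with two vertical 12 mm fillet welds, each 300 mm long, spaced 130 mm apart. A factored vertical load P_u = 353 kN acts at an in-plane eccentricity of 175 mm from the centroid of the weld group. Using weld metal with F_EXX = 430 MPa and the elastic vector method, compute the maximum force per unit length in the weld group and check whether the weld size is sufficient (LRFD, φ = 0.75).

Total weld length L_w = 600 mm. Treat welds as unit-width lines.
Polar moment about centroid: J = 2[d³/12 + d(b/2)²] = 2[300³/12 + 300×65²] = 7035000 mm³.
Direct shear f_v = P/L_w = 353×10³ / 600 = 588.3 N/mm (vertical).
Torsion M = P·e = 353×10³ × 175 = 61775000 N·mm.
Critical point at (x, y) = (65, 150) from centroid. f_tx = M·y/J = 1317 N/mm; f_ty = M·x/J = 570.8 N/mm.
Resultant f_max = √[f_tx² + (f_v + f_ty)²] = √[1317² + (588.3 + 570.8)²] = 1755 N/mm.
Capacity per unit length: φr_n = 0.75 × 0.6 × 430 × (0.707 × 12) = 1642 N/mm.
1755 > 1642 → NOT adequate.

f_max ≈ 1750 N/mm; NOT adequate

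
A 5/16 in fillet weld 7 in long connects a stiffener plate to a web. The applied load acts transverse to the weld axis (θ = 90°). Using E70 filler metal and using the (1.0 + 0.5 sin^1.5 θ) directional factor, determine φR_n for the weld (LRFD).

φR_n ≈ 73.1 kip

E70XX → F_EXX = 70 ksi.
t_e = 0.707 × 0.3125 = 0.2209 in; A_we = 0.2209 × 7 = 1.547 in².
Directional factor: 1.0 + 0.5 sin^1.5(90°) = 1.5.
F_nw = 0.6 × 70 × 1.5 = 63 ksi.
φR_n = 0.75 × 63 × 1.547 = 73.08 kip.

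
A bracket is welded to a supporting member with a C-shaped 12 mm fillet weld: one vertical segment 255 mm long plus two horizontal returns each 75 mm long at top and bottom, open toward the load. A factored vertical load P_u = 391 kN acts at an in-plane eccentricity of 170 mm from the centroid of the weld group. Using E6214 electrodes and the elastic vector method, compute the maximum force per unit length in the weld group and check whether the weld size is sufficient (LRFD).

E62XX → F_EXX = 620 MPa.
Total weld length L_w = 405 mm. Treat welds as unit-width lines.
Centroid: x̄ = 2×75×37.5 / 405 = 13.89 mm from the vertical weld.
Polar moment about centroid: J = I_x + I_y = [255³/12 + 2×75×127.5²] + [255×13.89² + 2(75³/12 + 75×23.61²)] = 4023000 mm³.
Direct shear f_v = P/L_w = 391×10³ / 405 = 965.4 N/mm (vertical).
Torsion M = P·e = 391×10³ × 170 = 66470000 N·mm.
Critical point at (x, y) = (61.11, 127.5) from centroid. f_tx = M·y/J = 2106 N/mm; f_ty = M·x/J = 1010 N/mm.
Resultant f_max = √[f_tx² + (f_v + f_ty)²] = √[2106² + (965.4 + 1010)²] = 2888 N/mm.
Capacity per unit length: φr_n = 0.75 × 0.6 × 620 × (0.707 × 12) = 2367 N/mm.
2888 > 2367 → NOT adequate.

f_max ≈ 2890 N/mm; NOT adequate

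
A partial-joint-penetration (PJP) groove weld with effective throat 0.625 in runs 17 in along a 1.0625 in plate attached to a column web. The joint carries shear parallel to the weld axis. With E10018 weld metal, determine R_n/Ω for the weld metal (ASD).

E100XX → F_EXX = 100 ksi.
Effective throat (given) t_e = 0.625 in.
A_we = 0.625 × 17 = 10.62 in².
F_nw = 0.6 F_EXX = 60 ksi.
R_n/Ω = (60 × 10.62) / 2.0 = 318.8 kips.

R_n/Ω ≈ 319 kips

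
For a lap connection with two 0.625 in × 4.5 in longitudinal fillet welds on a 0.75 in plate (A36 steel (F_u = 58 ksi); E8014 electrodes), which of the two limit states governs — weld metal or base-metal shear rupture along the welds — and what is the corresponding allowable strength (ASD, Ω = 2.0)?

R_n/Ω ≈ 95.4 kip (weld metal governs)

E80XX → F_EXX = 80 ksi.
t_e = 0.707 × 0.625 = 0.4419 in; L = 9 in.
Weld metal: R_n/Ω = (1/2.0) × 0.6 × 80 × 0.4419 × 9 = 95.44 kip.
Base metal (shear rupture): R_n/Ω = (1/2.0) × 0.6 × 58 × 0.75 × 9 = 117.4 kip.
Governing: weld metal.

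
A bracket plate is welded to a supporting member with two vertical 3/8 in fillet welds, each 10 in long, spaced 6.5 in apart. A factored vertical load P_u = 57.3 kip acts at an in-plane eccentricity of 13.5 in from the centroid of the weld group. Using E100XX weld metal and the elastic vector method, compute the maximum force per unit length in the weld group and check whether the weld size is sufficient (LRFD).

f_max ≈ 14 kip/in; NOT adequate

E100XX → F_EXX = 100 ksi.
Total weld length L_w = 20 in. Treat welds as unit-width lines.
Polar moment about centroid: J = 2[d³/12 + d(b/2)²] = 2[10³/12 + 10×3.25²] = 377.9 in³.
Direct shear f_v = P/L_w = 57.3 / 20 = 2.865 kip/in (vertical).
Torsion M = P·e = 57.3 × 13.5 = 773.55 kip·in.
Critical point at (x, y) = (3.25, 5) from centroid. f_tx = M·y/J = 10.23 kip/in; f_ty = M·x/J = 6.652 kip/in.
Resultant f_max = √[f_tx² + (f_v + f_ty)²] = √[10.23² + (2.865 + 6.652)²] = 13.98 kip/in.
Capacity per unit length: φr_n = 0.75 × 0.6 × 100 × (0.707 × 0.375) = 11.93 kip/in.
13.98 > 11.93 → NOT adequate.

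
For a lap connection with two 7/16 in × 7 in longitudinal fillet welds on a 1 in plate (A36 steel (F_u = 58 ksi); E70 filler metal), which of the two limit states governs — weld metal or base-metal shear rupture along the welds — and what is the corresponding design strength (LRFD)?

E70XX → F_EXX = 70 ksi.
t_e = 0.707 × 0.4375 = 0.3093 in; L = 14 in.
Weld metal: φR_n = 0.75 × 0.6 × 70 × 0.3093 × 14 = 136.4 kips.
Base metal (shear rupture): φR_n = 0.75 × 0.6 × 58 × 1 × 14 = 365.4 kips.
Governing: weld metal.

φR_n ≈ 136 kips (weld metal governs)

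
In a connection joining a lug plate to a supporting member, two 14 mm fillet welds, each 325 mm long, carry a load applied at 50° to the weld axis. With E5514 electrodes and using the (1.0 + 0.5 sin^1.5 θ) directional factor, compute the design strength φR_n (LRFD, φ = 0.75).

φR_n ≈ 2130 kN

E55XX → F_EXX = 550 MPa.
t_e = 0.707 × 14 = 9.898 mm; A_we = 9.898 × 650 = 6434 mm².
Directional factor: 1.0 + 0.5 sin^1.5(50°) = 1.335.
F_nw = 0.6 × 550 × 1.335 = 440.6 MPa.
φR_n = 0.75 × 440.6 × 6434 × 10⁻³ = 2126 kN.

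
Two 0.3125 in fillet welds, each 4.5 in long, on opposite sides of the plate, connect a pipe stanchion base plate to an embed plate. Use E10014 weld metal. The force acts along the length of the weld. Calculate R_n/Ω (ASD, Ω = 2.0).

E100XX → F_EXX = 100 ksi.
Effective throat t_e = 0.707 × 0.3125 = 0.2209 in.
Total length L = 9 in; A_we = 0.2209 × 9 = 1.988 in².
F_nw = 0.6 F_EXX = 0.6 × 100 = 60 ksi.
R_n = 60 × 1.988 = 119.3 kip; R_n/Ω = 119.3/2.0 = 59.65 kip.

R_n/Ω ≈ 59.7 kip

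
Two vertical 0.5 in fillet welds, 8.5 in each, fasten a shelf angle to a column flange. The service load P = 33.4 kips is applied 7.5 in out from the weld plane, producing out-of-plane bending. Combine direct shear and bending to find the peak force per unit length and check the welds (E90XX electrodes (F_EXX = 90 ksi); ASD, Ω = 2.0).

f_max ≈ 10.6 kip/in; NOT adequate

L_w = 2 × 8.5 = 17 in; section modulus (unit throat) S = 2 × L²/6 = 24.08 in².
Direct shear f_v = P/L_w = 33.4/17 = 1.965 kip/in.
Moment M = P × e = 33.4 × 7.5 = 250.5 kip·in; bending f_b = M/S = 10.4 kip/in.
f_max = √(f_v² + f_b²) = √(1.965² + 10.4²) = 10.59 kip/in.
r_n/Ω = (1/2.0) × 0.6 × 90 × (0.707 × 0.5) = 9.544 kip/in → NOT adequate.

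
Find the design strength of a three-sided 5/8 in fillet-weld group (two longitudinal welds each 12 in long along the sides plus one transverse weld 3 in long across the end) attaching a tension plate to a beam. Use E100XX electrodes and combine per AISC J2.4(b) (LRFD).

φR_n ≈ 537 kips

E100XX → F_EXX = 100 ksi.
t_e = 0.707 × 0.625 = 0.4419 in.
R_nwl = 0.6 × 100 × 0.4419 × 24 = 636.3 kips (longitudinal, 2 welds).
R_nwt = 0.6 × 100 × 0.4419 × 3 = 79.54 kips (transverse, base value).
(i) R_nwl + R_nwt = 715.8 kips; (ii) 0.85 R_nwl + 1.5 R_nwt = 660.2 kips.
R_n = max = 715.8 kips [governs: (i)]; φR_n = 536.9 kips.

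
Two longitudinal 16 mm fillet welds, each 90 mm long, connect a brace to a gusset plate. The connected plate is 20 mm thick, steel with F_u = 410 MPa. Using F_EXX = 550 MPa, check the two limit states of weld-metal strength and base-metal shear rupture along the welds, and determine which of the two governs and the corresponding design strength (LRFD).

t_e = 0.707 × 16 = 11.31 mm; L = 180 mm.
Weld metal: φR_n = 0.75 × 0.6 × 550 × 11.31 × 180 × 10⁻³ = 503.9 kN.
Base metal (shear rupture): φR_n = 0.75 × 0.6 × 410 × 20 × 180 × 10⁻³ = 664.2 kN.
Governing: weld metal.

φR_n ≈ 504 kN (weld metal governs)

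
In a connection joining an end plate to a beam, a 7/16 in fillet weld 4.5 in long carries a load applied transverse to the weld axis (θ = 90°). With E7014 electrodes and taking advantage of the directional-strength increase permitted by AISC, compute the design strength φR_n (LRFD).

φR_n ≈ 65.8 kip

E70XX → F_EXX = 70 ksi.
t_e = 0.707 × 0.4375 = 0.3093 in; A_we = 0.3093 × 4.5 = 1.392 in².
Directional factor: 1.0 + 0.5 sin^1.5(90°) = 1.5.
F_nw = 0.6 × 70 × 1.5 = 63 ksi.
φR_n = 0.75 × 63 × 1.392 = 65.77 kip.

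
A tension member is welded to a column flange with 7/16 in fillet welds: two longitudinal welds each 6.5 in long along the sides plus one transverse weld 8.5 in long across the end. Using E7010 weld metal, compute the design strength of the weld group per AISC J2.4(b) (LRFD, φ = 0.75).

φR_n ≈ 232 kip

E70XX → F_EXX = 70 ksi.
t_e = 0.707 × 0.4375 = 0.3093 in.
R_nwl = 0.6 × 70 × 0.3093 × 13 = 168.9 kip (longitudinal, 2 welds).
R_nwt = 0.6 × 70 × 0.3093 × 8.5 = 110.4 kip (transverse, base value).
(i) R_nwl + R_nwt = 279.3 kip; (ii) 0.85 R_nwl + 1.5 R_nwt = 309.2 kip.
R_n = max = 309.2 kip [governs: (ii)]; φR_n = 231.9 kip.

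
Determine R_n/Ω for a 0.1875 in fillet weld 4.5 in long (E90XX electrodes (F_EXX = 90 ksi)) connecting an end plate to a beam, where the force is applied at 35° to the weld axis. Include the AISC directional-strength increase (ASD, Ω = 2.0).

t_e = 0.707 × 0.1875 = 0.1326 in; A_we = 0.1326 × 4.5 = 0.5965 in².
Directional factor: 1.0 + 0.5 sin^1.5(35°) = 1.217.
F_nw = 0.6 × 90 × 1.217 = 65.73 ksi.
R_n/Ω = (65.73 × 0.5965) / 2.0 = 19.6 kip.

R_n/Ω ≈ 19.6 kip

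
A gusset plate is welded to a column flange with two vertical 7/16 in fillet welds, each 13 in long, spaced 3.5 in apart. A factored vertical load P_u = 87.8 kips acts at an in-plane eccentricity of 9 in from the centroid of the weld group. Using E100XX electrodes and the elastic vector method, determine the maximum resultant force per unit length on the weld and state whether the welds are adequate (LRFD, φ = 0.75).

f_max ≈ 13.2 kip/in; adequate

E100XX → F_EXX = 100 ksi.
Total weld length L_w = 26 in. Treat welds as unit-width lines.
Polar moment about centroid: J = 2[d³/12 + d(b/2)²] = 2[13³/12 + 13×1.75²] = 445.8 in³.
Direct shear f_v = P/L_w = 87.8 / 26 = 3.377 kip/in (vertical).
Torsion M = P·e = 87.8 × 9 = 790.2 kip·in.
Critical point at (x, y) = (1.75, 6.5) from centroid. f_tx = M·y/J = 11.52 kip/in; f_ty = M·x/J = 3.102 kip/in.
Resultant f_max = √[f_tx² + (f_v + f_ty)²] = √[11.52² + (3.377 + 3.102)²] = 13.22 kip/in.
Capacity per unit length: φr_n = 0.75 × 0.6 × 100 × (0.707 × 0.4375) = 13.92 kip/in.
13.22 ≤ 13.92 → adequate.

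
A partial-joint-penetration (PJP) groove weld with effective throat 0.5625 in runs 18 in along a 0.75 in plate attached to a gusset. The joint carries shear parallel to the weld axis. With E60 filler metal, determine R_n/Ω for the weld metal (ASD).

E60XX → F_EXX = 60 ksi.
Effective throat (given) t_e = 0.5625 in.
A_we = 0.5625 × 18 = 10.12 in².
F_nw = 0.6 F_EXX = 36 ksi.
R_n/Ω = (36 × 10.12) / 2.0 = 182.2 kip.

R_n/Ω ≈ 182 kip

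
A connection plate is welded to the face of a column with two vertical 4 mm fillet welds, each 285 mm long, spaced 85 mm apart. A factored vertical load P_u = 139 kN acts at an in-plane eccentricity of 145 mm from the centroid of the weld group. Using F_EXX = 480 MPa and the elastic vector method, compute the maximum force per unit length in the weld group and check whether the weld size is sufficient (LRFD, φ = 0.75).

Total weld length L_w = 570 mm. Treat welds as unit-width lines.
Polar moment about centroid: J = 2[d³/12 + d(b/2)²] = 2[285³/12 + 285×42.5²] = 4888000 mm³.
Direct shear f_v = P/L_w = 139×10³ / 570 = 243.9 N/mm (vertical).
Torsion M = P·e = 139×10³ × 145 = 20155000 N·mm.
Critical point at (x, y) = (42.5, 142.5) from centroid. f_tx = M·y/J = 587.6 N/mm; f_ty = M·x/J = 175.3 N/mm.
Resultant f_max = √[f_tx² + (f_v + f_ty)²] = √[587.6² + (243.9 + 175.3)²] = 721.8 N/mm.
Capacity per unit length: φr_n = 0.75 × 0.6 × 480 × (0.707 × 4) = 610.8 N/mm.
721.8 > 610.8 → NOT adequate.

f_max ≈ 722 N/mm; NOT adequate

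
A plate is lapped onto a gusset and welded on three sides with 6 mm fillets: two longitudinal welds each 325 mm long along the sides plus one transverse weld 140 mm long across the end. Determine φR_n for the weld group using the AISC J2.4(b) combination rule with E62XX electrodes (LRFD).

φR_n ≈ 935 kN

E62XX → F_EXX = 620 MPa.
t_e = 0.707 × 6 = 4.242 mm.
R_nwl = 0.6 × 620 × 4.242 × 650 × 10⁻³ = 1026 kN (longitudinal, 2 welds).
R_nwt = 0.6 × 620 × 4.242 × 140 × 10⁻³ = 220.9 kN (transverse, base value).
(i) R_nwl + R_nwt = 1247 kN; (ii) 0.85 R_nwl + 1.5 R_nwt = 1203 kN.
R_n = max = 1247 kN [governs: (i)]; φR_n = 935 kN.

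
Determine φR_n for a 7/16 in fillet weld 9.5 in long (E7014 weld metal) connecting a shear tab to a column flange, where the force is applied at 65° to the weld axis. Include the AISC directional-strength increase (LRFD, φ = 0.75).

E70XX → F_EXX = 70 ksi.
t_e = 0.707 × 0.4375 = 0.3093 in; A_we = 0.3093 × 9.5 = 2.938 in².
Directional factor: 1.0 + 0.5 sin^1.5(65°) = 1.431.
F_nw = 0.6 × 70 × 1.431 = 60.12 ksi.
φR_n = 0.75 × 60.12 × 2.938 = 132.5 kip.

φR_n ≈ 132 kip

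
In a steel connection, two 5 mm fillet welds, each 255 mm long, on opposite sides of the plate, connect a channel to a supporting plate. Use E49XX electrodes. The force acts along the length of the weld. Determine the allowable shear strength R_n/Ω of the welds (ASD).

E49XX → F_EXX = 490 MPa.
Effective throat t_e = 0.707 × 5 = 3.535 mm.
Total length L = 510 mm; A_we = 3.535 × 510 = 1803 mm².
F_nw = 0.6 F_EXX = 0.6 × 490 = 294 MPa.
R_n = 294 × 1803 × 10⁻³ = 530 kN; R_n/Ω = 530/2.0 = 265 kN.

R_n/Ω ≈ 265 kN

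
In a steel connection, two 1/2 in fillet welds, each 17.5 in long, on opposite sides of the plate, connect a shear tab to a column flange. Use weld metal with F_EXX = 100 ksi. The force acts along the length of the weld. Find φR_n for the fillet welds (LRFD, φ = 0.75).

Effective throat t_e = 0.707 × 0.5 = 0.3535 in.
Total length L = 35 in; A_we = 0.3535 × 35 = 12.37 in².
F_nw = 0.6 F_EXX = 0.6 × 100 = 60 ksi.
φR_n = 0.75 × 60 × 12.37 = 556.8 kip.

φR_n ≈ 557 kip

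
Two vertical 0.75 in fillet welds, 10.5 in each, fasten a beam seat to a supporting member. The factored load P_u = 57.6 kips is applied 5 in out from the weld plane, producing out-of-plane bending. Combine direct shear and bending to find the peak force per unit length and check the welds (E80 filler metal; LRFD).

f_max ≈ 8.3 kip/in; adequate

E80XX → F_EXX = 80 ksi.
L_w = 2 × 10.5 = 21 in; section modulus (unit throat) S = 2 × L²/6 = 36.75 in².
Direct shear f_v = P/L_w = 57.6/21 = 2.743 kip/in.
Moment M = P × e = 57.6 × 5 = 288 kip·in; bending f_b = M/S = 7.837 kip/in.
f_max = √(f_v² + f_b²) = √(2.743² + 7.837²) = 8.303 kip/in.
φr_n = 0.75 × 0.6 × 80 × (0.707 × 0.75) = 19.09 kip/in → adequate.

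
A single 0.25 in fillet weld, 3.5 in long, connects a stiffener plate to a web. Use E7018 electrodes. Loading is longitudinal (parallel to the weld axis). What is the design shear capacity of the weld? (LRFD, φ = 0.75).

E70XX → F_EXX = 70 ksi.
Effective throat t_e = 0.707 × 0.25 = 0.1767 in.
Total length L = 3.5 in; A_we = 0.1767 × 3.5 = 0.6186 in².
F_nw = 0.6 F_EXX = 0.6 × 70 = 42 ksi.
φR_n = 0.75 × 42 × 0.6186 = 19.49 kips.

φR_n ≈ 19.5 kips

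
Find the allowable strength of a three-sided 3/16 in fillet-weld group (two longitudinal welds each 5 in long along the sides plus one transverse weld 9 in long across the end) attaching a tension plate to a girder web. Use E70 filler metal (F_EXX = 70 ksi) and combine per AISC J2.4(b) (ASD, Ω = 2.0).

R_n/Ω ≈ 61.2 kip

t_e = 0.707 × 0.1875 = 0.1326 in.
R_nwl = 0.6 × 70 × 0.1326 × 10 = 55.68 kip (longitudinal, 2 welds).
R_nwt = 0.6 × 70 × 0.1326 × 9 = 50.11 kip (transverse, base value).
(i) R_nwl + R_nwt = 105.8 kip; (ii) 0.85 R_nwl + 1.5 R_nwt = 122.5 kip.
R_n = max = 122.5 kip [governs: (ii)]; R_n/Ω = 61.24 kip.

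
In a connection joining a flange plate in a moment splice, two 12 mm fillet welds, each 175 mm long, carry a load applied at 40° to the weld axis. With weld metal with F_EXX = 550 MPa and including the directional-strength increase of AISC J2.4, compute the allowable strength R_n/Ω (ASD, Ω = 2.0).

t_e = 0.707 × 12 = 8.484 mm; A_we = 8.484 × 350 = 2969 mm².
Directional factor: 1.0 + 0.5 sin^1.5(40°) = 1.258.
F_nw = 0.6 × 550 × 1.258 = 415 MPa.
R_n/Ω = (415 × 2969) / 2.0 × 10⁻³ = 616.2 kN.

R_n/Ω ≈ 616 kN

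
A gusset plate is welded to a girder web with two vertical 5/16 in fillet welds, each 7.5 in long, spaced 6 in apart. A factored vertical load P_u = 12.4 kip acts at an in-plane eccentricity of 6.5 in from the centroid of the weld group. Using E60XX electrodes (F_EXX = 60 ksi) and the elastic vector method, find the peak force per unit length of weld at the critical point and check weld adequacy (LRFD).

f_max ≈ 2.49 kip/in; adequate

Total weld length L_w = 15 in. Treat welds as unit-width lines.
Polar moment about centroid: J = 2[d³/12 + d(b/2)²] = 2[7.5³/12 + 7.5×3²] = 205.3 in³.
Direct shear f_v = P/L_w = 12.4 / 15 = 0.8267 kip/in (vertical).
Torsion M = P·e = 12.4 × 6.5 = 80.6 kip·in.
Critical point at (x, y) = (3, 3.75) from centroid. f_tx = M·y/J = 1.472 kip/in; f_ty = M·x/J = 1.178 kip/in.
Resultant f_max = √[f_tx² + (f_v + f_ty)²] = √[1.472² + (0.8267 + 1.178)²] = 2.487 kip/in.
Capacity per unit length: φr_n = 0.75 × 0.6 × 60 × (0.707 × 0.3125) = 5.965 kip/in.
2.487 ≤ 5.965 → adequate.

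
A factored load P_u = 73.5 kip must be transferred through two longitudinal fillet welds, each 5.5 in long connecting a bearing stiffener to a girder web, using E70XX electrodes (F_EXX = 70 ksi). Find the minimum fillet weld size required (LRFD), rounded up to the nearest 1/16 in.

Total weld length L = 11 in.
Required throat t_e = P_u / (φ × 0.6 F_EXX × L) = 73.5 / (0.75 × 0.6 × 70 × 11) = 0.2121 in.
Required leg w = t_e / 0.707 = 0.3 in → use 5/16 in.

w = 5/16 in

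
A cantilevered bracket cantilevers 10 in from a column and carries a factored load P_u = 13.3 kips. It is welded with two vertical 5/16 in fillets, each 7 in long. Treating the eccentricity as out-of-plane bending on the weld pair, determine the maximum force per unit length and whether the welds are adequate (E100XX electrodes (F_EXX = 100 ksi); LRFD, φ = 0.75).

L_w = 2 × 7 = 14 in; section modulus (unit throat) S = 2 × L²/6 = 16.33 in².
Direct shear f_v = P/L_w = 13.3/14 = 0.95 kip/in.
Moment M = P × e = 13.3 × 10 = 133 kip·in; bending f_b = M/S = 8.143 kip/in.
f_max = √(f_v² + f_b²) = √(0.95² + 8.143²) = 8.198 kip/in.
φr_n = 0.75 × 0.6 × 100 × (0.707 × 0.3125) = 9.942 kip/in → adequate.

f_max ≈ 8.2 kip/in; adequate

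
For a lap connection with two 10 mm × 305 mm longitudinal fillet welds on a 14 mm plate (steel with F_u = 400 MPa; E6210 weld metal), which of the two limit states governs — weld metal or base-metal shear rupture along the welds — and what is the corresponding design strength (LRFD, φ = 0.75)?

φR_n ≈ 1200 kN (weld metal governs)

E62XX → F_EXX = 620 MPa.
t_e = 0.707 × 10 = 7.07 mm; L = 610 mm.
Weld metal: φR_n = 0.75 × 0.6 × 620 × 7.07 × 610 × 10⁻³ = 1203 kN.
Base metal (shear rupture): φR_n = 0.75 × 0.6 × 400 × 14 × 610 × 10⁻³ = 1537 kN.
Governing: weld metal.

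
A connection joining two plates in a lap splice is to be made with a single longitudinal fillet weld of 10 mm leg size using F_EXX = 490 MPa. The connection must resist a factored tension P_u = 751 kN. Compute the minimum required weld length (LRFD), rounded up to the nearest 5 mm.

L = 485 mm

Throat t_e = 0.707 × 10 = 7.07 mm.
φr_n = 0.75 × 0.6 × 490 × 7.07 × 10⁻³ = 1.559 kN/mm.
L_req = P_u / φr_n = 751 / 1.559 = 481.7 mm total.
Round up → use L = 485 mm.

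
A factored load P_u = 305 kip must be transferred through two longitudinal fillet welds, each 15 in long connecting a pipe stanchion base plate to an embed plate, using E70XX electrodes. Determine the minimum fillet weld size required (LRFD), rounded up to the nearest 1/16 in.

E70XX → F_EXX = 70 ksi.
Total weld length L = 30 in.
Required throat t_e = P_u / (φ × 0.6 F_EXX × L) = 305 / (0.75 × 0.6 × 70 × 30) = 0.3228 in.
Required leg w = t_e / 0.707 = 0.4565 in → use 1/2 in.

w = 1/2 in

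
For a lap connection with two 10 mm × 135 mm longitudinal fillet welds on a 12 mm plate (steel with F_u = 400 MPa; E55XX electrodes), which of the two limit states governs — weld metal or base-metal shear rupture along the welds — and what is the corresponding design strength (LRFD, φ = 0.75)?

φR_n ≈ 472 kN (weld metal governs)

E55XX → F_EXX = 550 MPa.
t_e = 0.707 × 10 = 7.07 mm; L = 270 mm.
Weld metal: φR_n = 0.75 × 0.6 × 550 × 7.07 × 270 × 10⁻³ = 472.5 kN.
Base metal (shear rupture): φR_n = 0.75 × 0.6 × 400 × 12 × 270 × 10⁻³ = 583.2 kN.
Governing: weld metal.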